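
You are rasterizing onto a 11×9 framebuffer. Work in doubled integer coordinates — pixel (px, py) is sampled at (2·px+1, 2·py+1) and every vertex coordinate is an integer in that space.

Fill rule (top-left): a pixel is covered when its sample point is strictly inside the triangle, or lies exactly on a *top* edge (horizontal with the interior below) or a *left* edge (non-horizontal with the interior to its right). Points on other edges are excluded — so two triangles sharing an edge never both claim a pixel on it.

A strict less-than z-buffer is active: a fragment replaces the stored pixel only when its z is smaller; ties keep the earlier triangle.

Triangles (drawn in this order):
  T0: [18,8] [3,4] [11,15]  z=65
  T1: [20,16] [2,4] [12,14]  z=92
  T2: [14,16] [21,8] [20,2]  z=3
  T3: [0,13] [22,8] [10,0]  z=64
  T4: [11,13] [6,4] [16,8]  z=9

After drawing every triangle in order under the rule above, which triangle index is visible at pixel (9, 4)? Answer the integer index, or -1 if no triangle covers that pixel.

T0:
  2·area = 133  (B↔C swapped to make it positive)
  edge (18, 8)→(11, 15): d=(-7,7) right/bottom  bias=-1
  edge (11, 15)→(3, 4): d=(-8,-11) top-left  bias=+0
  edge (3, 4)→(18, 8): d=(15,4) right/bottom  bias=-1
    (2,2)@(5, 5): e=[112,14,7] → X
    (3,2)@(7, 5): e=[98,36,-1] → .
    (10,2)@(21, 5): e=[0,190,-57] → .  [on edge]
    (2,3)@(5, 7): e=[98,-2,37] → .
    (3,3)@(7, 7): e=[84,20,29] → X
    (4,3)@(9, 7): e=[70,42,21] → X
    (5,3)@(11, 7): e=[56,64,13] → X
    (6,3)@(13, 7): e=[42,86,5] → X
    (7,3)@(15, 7): e=[28,108,-3] → .
    (9,3)@(19, 7): e=[0,152,-19] → .  [on edge]
    (3,4)@(7, 9): e=[70,4,59] → X
    (7,4)@(15, 9): e=[14,92,27] → X
    (8,4)@(17, 9): e=[0,114,19] → .  [on edge]
    (7,5)@(15, 11): e=[0,76,57] → .  [on edge]
    (6,6)@(13, 13): e=[0,38,95] → .  [on edge]
    (5,7)@(11, 15): e=[0,0,133] → .  [on edge]
    (4,8)@(9, 17): e=[0,-38,171] → .  [on edge]
  covered (14 px):
    . . . . . . . . . . .
    . . . . . . . . . . .
    . . X . . . . . . . .
    . . . X X X X . . . .
    . . . X X X X X . . .
    . . . . X X X . . . .
    . . . . . X . . . . .
    . . . . . . . . . . .
    . . . . . . . . . . .
T1:
  2·area = 60  (B↔C swapped to make it positive)
  edge (20, 16)→(12, 14): d=(-8,-2) top-left  bias=+0
  edge (12, 14)→(2, 4): d=(-10,-10) top-left  bias=+0
  edge (2, 4)→(20, 16): d=(18,12) right/bottom  bias=-1
    (0,1)@(1, 3): e=[66,0,-6] → .  [on edge]
    (1,2)@(3, 5): e=[54,0,6] → X  [on edge]
    (2,2)@(5, 5): e=[58,20,-18] → .
    (1,3)@(3, 7): e=[38,-20,42] → .
    (2,3)@(5, 7): e=[42,0,18] → X  [on edge]
    (3,3)@(7, 7): e=[46,20,-6] → .
    (2,4)@(5, 9): e=[26,-20,54] → .
    (3,4)@(7, 9): e=[30,0,30] → X  [on edge]
    (4,4)@(9, 9): e=[34,20,6] → X
    (5,4)@(11, 9): e=[38,40,-18] → .
    (3,5)@(7, 11): e=[14,-20,66] → .
    (4,5)@(9, 11): e=[18,0,42] → X  [on edge]
    (5,6)@(11, 13): e=[6,0,54] → X  [on edge]
    (6,7)@(13, 15): e=[-6,0,66] → .  [on edge]
    (7,8)@(15, 17): e=[-18,0,78] → .  [on edge]
  covered (10 px):
    . . . . . . . . . . .
    . . . . . . . . . . .
    . X . . . . . . . . .
    . . X . . . . . . . .
    . . . X X . . . . . .
    . . . . X X . . . . .
    . . . . . X X X . . .
    . . . . . . . . X . .
    . . . . . . . . . . .
T2:
  2·area = 50  (B↔C swapped to make it positive)
  edge (14, 16)→(20, 2): d=(6,-14) top-left  bias=+0
  edge (20, 2)→(21, 8): d=(1,6) right/bottom  bias=-1
  edge (21, 8)→(14, 16): d=(-7,8) right/bottom  bias=-1
    (9,2)@(19, 5): e=[4,9,37] → X
    (10,2)@(21, 5): e=[32,-3,21] → .
    (9,3)@(19, 7): e=[16,11,23] → X
    (10,3)@(21, 7): e=[44,-1,7] → .
    (8,4)@(17, 9): e=[0,25,25] → X  [on edge]
    (10,4)@(21, 9): e=[56,1,-7] → .
    (8,5)@(17, 11): e=[12,27,11] → X
    (9,5)@(19, 11): e=[40,15,-5] → .
    (8,6)@(17, 13): e=[24,29,-3] → .
  covered (5 px):
    . . . . . . . . . . .
    . . . . . . . . . . .
    . . . . . . . . . X .
    . . . . . . . . . X .
    . . . . . . . . X X .
    . . . . . . . . X . .
    . . . . . . . . . . .
    . . . . . . . . . . .
    . . . . . . . . . . .
T3:
  2·area = 236  (B↔C swapped to make it positive)
  edge (0, 13)→(10, 0): d=(10,-13) top-left  bias=+0
  edge (10, 0)→(22, 8): d=(12,8) right/bottom  bias=-1
  edge (22, 8)→(0, 13): d=(-22,5) right/bottom  bias=-1
    (5,0)@(11, 1): e=[23,4,209] → X
    (6,0)@(13, 1): e=[49,-12,199] → .
    (4,1)@(9, 3): e=[17,44,175] → X
    (6,1)@(13, 3): e=[69,12,155] → X
    (7,1)@(15, 3): e=[95,-4,145] → .
    (3,2)@(7, 5): e=[11,84,141] → X
    (7,2)@(15, 5): e=[115,20,101] → X
    (8,2)@(17, 5): e=[141,4,91] → X
    (9,2)@(19, 5): e=[167,-12,81] → .
    (2,3)@(5, 7): e=[5,124,107] → X
    (9,3)@(19, 7): e=[187,12,37] → X
    (10,3)@(21, 7): e=[213,-4,27] → .
  covered (28 px):
    . . . . . X . . . . .
    . . . . X X X . . . .
    . . . X X X X X X . .
    . . X X X X X X X X .
    . . X X X X X X X . .
    . X X X . . . . . . .
    . . . . . . . . . . .
    . . . . . . . . . . .
    . . . . . . . . . . .
T4:
  2·area = 70
  edge (11, 13)→(6, 4): d=(-5,-9) top-left  bias=+0
  edge (6, 4)→(16, 8): d=(10,4) right/bottom  bias=-1
  edge (16, 8)→(11, 13): d=(-5,5) right/bottom  bias=-1
    (10,1)@(21, 3): e=[140,-70,0] → .  [on edge]
    (3,2)@(7, 5): e=[4,6,60] → X
    (4,2)@(9, 5): e=[22,-2,50] → .
    (9,2)@(19, 5): e=[112,-42,0] → .  [on edge]
    (3,3)@(7, 7): e=[-6,26,50] → .
    (4,3)@(9, 7): e=[12,18,40] → X
    (5,3)@(11, 7): e=[30,10,30] → X
    (6,3)@(13, 7): e=[48,2,20] → X
    (7,3)@(15, 7): e=[66,-6,10] → .
    (8,3)@(17, 7): e=[84,-14,0] → .  [on edge]
    (4,4)@(9, 9): e=[2,38,30] → X
    (7,4)@(15, 9): e=[56,14,0] → .  [on edge]
    (6,5)@(13, 11): e=[28,42,0] → .  [on edge]
    (5,6)@(11, 13): e=[0,70,0] → .  [on edge]
    (4,7)@(9, 15): e=[-28,98,0] → .  [on edge]
    (3,8)@(7, 17): e=[-56,126,0] → .  [on edge]
  covered (8 px):
    . . . . . . . . . . .
    . . . . . . . . . . .
    . . . X . . . . . . .
    . . . . X X X . . . .
    . . . . X X X . . . .
    . . . . . X . . . . .
    . . . . . . . . . . .
    . . . . . . . . . . .
    . . . . . . . . . . .

Z-buffer (winner per pixel, '.' = empty):
  . . . . . 3 . . . . .
  . . . . 3 3 3 . . . .
  . 1 0 4 3 3 3 3 3 2 .
  . . 3 3 4 4 4 3 3 2 .
  . . 3 3 4 4 4 3 2 2 .
  . 3 3 3 0 4 0 . 2 . .
  . . . . . 0 1 1 . . .
  . . . . . . . . 1 . .
  . . . . . . . . . . .

Final: 2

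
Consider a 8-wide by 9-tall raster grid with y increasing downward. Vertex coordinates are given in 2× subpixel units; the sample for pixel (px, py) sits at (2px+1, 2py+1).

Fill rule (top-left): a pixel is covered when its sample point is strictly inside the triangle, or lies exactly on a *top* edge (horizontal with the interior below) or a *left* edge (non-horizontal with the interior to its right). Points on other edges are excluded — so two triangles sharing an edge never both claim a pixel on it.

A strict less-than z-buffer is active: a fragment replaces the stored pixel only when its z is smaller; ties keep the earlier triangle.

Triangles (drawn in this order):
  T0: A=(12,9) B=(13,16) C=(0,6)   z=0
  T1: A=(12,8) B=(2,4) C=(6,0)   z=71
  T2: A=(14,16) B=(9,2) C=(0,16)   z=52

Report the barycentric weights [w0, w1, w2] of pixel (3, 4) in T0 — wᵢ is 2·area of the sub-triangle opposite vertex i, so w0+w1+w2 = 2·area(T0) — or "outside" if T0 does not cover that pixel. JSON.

T0:
  2·area = 81
  edge (12, 9)→(13, 16): d=(1,7) right/bottom  bias=-1
  edge (13, 16)→(0, 6): d=(-13,-10) top-left  bias=+0
  edge (0, 6)→(12, 9): d=(12,3) right/bottom  bias=-1
    (1,3)@(3, 7): e=[61,17,3] → #
    (2,3)@(5, 7): e=[47,37,-3] → ·
    (1,4)@(3, 9): e=[63,-9,27] → ·
    (2,4)@(5, 9): e=[49,11,21] → #
    (3,4)@(7, 9): e=[35,31,15] → #
    (4,4)@(9, 9): e=[21,51,9] → #
    (5,4)@(11, 9): e=[7,71,3] → #
    (6,4)@(13, 9): e=[-7,91,-3] → ·
    (2,5)@(5, 11): e=[51,-15,45] → ·
    (3,5)@(7, 11): e=[37,5,39] → #
    (6,5)@(13, 11): e=[-5,65,21] → ·
    (3,6)@(7, 13): e=[39,-21,63] → ·
  covered (9 px):
    · · · · · · · ·
    · · · · · · · ·
    · · · · · · · ·
    · # · · · · · ·
    · · # # # # · ·
    · · · # # # · ·
    · · · · · # · ·
    · · · · · · · ·
    · · · · · · · ·
T1:
  2·area = 56
  edge (12, 8)→(2, 4): d=(-10,-4) top-left  bias=+0
  edge (2, 4)→(6, 0): d=(4,-4) top-left  bias=+0
  edge (6, 0)→(12, 8): d=(6,8) right/bottom  bias=-1
    (2,0)@(5, 1): e=[42,0,14] → #  [on edge]
    (3,0)@(7, 1): e=[50,8,-2] → ·
    (1,1)@(3, 3): e=[14,0,42] → #  [on edge]
    (3,1)@(7, 3): e=[30,16,10] → #
    (4,1)@(9, 3): e=[38,24,-6] → ·
    (0,2)@(1, 5): e=[-14,0,70] → ·  [on edge]
    (1,2)@(3, 5): e=[-6,8,54] → ·
    (2,2)@(5, 5): e=[2,16,38] → #
    (4,2)@(9, 5): e=[18,32,6] → #
    (5,2)@(11, 5): e=[26,40,-10] → ·
    (2,3)@(5, 7): e=[-18,24,50] → ·
    (3,3)@(7, 7): e=[-10,32,34] → ·
  covered (8 px):
    · · # · · · · ·
    · # # # · · · ·
    · · # # # · · ·
    · · · · · # · ·
    · · · · · · · ·
    · · · · · · · ·
    · · · · · · · ·
    · · · · · · · ·
    · · · · · · · ·
T2:
  2·area = 196  (B↔C swapped to make it positive)
  edge (14, 16)→(0, 16): d=(-14,0) right/bottom  bias=-1
  edge (0, 16)→(9, 2): d=(9,-14) top-left  bias=+0
  edge (9, 2)→(14, 16): d=(5,14) right/bottom  bias=-1
    (4,1)@(9, 3): e=[182,9,5] → #
    (5,1)@(11, 3): e=[182,37,-23] → ·
    (4,2)@(9, 5): e=[154,27,15] → #
    (5,2)@(11, 5): e=[154,55,-13] → ·
    (3,3)@(7, 7): e=[126,17,53] → #
    (5,3)@(11, 7): e=[126,73,-3] → ·
    (2,4)@(5, 9): e=[98,7,91] → #
    (5,4)@(11, 9): e=[98,91,7] → #
    (6,4)@(13, 9): e=[98,119,-21] → ·
    (2,5)@(5, 11): e=[70,25,101] → #
    (6,5)@(13, 11): e=[70,137,-11] → ·
    (1,6)@(3, 13): e=[42,15,139] → #
  covered (24 px):
    · · · · · · · ·
    · · · · # · · ·
    · · · · # · · ·
    · · · # # · · ·
    · · # # # # · ·
    · · # # # # · ·
    · # # # # # · ·
    # # # # # # # ·
    · · · · · · · ·

Final: [31,15,35]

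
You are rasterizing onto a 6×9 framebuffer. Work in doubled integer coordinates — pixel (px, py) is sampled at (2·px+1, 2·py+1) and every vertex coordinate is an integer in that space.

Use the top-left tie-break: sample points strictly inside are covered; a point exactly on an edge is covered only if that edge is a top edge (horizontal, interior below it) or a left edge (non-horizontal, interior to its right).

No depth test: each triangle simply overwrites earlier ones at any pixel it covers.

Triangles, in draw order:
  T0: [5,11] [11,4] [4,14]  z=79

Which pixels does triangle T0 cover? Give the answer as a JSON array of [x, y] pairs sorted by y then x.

T0:
  2·area = 11
  edge (5, 11)→(11, 4): d=(6,-7) top-left  bias=+0
  edge (11, 4)→(4, 14): d=(-7,10) right/bottom  bias=-1
  edge (4, 14)→(5, 11): d=(1,-3) top-left  bias=+0
    (3,2)@(7, 5): e=[-22,33,0] → ·  [on edge]
    (3,4)@(7, 9): e=[2,5,4] → █
    (4,4)@(9, 9): e=[16,-15,10] → ·
    (2,5)@(5, 11): e=[0,11,0] → █  [on edge]
    (3,5)@(7, 11): e=[14,-9,6] → ·
    (2,6)@(5, 13): e=[12,-3,2] → ·
    (1,8)@(3, 17): e=[22,-11,0] → ·  [on edge]
  covered (2 px):
    · · · · · ·
    · · · · · ·
    · · · · · ·
    · · · · · ·
    · · · █ · ·
    · · █ · · ·
    · · · · · ·
    · · · · · ·
    · · · · · ·

Answer: [[3,4],[2,5]]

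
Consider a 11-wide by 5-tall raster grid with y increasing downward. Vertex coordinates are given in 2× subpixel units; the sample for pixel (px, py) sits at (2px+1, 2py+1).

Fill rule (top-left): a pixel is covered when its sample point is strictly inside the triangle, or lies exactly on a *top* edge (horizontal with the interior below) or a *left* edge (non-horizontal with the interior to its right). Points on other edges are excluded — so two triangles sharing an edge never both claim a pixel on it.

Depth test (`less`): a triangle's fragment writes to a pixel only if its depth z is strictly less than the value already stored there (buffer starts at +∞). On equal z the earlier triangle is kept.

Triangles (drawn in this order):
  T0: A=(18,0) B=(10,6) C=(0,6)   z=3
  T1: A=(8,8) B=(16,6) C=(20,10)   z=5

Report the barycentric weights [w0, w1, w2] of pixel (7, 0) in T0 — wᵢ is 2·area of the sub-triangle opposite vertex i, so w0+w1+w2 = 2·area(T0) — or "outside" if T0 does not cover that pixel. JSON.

T0:
  2·area = 60
  edge (18, 0)→(10, 6): d=(-8,6) right/bottom  bias=-1
  edge (10, 6)→(0, 6): d=(-10,0) right/bottom  bias=-1
  edge (0, 6)→(18, 0): d=(18,-6) top-left  bias=+0
    (7,0)@(15, 1): e=[10,50,0] → █  [on edge]
    (8,0)@(17, 1): e=[-2,50,12] → ·
    (4,1)@(9, 3): e=[30,30,0] → █  [on edge]
    (5,1)@(11, 3): e=[18,30,12] → █
    (6,1)@(13, 3): e=[6,30,24] → █
    (7,1)@(15, 3): e=[-6,30,36] → ·
    (1,2)@(3, 5): e=[50,10,0] → █  [on edge]
    (2,2)@(5, 5): e=[38,10,12] → █
    (3,2)@(7, 5): e=[26,10,24] → █
    (6,2)@(13, 5): e=[-10,10,60] → ·
    (1,3)@(3, 7): e=[34,-10,36] → ·
    (2,3)@(5, 7): e=[22,-10,48] → ·
  covered (9 px):
    · · · · · · · █ · · ·
    · · · · █ █ █ · · · ·
    · █ █ █ █ █ · · · · ·
    · · · · · · · · · · ·
    · · · · · · · · · · ·
T1:
  2·area = 40
  edge (8, 8)→(16, 6): d=(8,-2) top-left  bias=+0
  edge (16, 6)→(20, 10): d=(4,4) right/bottom  bias=-1
  edge (20, 10)→(8, 8): d=(-12,-2) top-left  bias=+0
    (5,0)@(11, 1): e=[-50,0,90] → ·  [on edge]
    (6,1)@(13, 3): e=[-30,0,70] → ·  [on edge]
    (7,2)@(15, 5): e=[-10,0,50] → ·  [on edge]
    (6,3)@(13, 7): e=[2,16,22] → █
    (7,3)@(15, 7): e=[6,8,26] → █
    (8,3)@(17, 7): e=[10,0,30] → ·  [on edge]
    (6,4)@(13, 9): e=[18,24,-2] → ·
    (7,4)@(15, 9): e=[22,16,2] → █
    (8,4)@(17, 9): e=[26,8,6] → █
    (9,4)@(19, 9): e=[30,0,10] → ·  [on edge]
  covered (4 px):
    · · · · · · · · · · ·
    · · · · · · · · · · ·
    · · · · · · · · · · ·
    · · · · · · █ █ · · ·
    · · · · · · · █ █ · ·

Answer: [50,0,10]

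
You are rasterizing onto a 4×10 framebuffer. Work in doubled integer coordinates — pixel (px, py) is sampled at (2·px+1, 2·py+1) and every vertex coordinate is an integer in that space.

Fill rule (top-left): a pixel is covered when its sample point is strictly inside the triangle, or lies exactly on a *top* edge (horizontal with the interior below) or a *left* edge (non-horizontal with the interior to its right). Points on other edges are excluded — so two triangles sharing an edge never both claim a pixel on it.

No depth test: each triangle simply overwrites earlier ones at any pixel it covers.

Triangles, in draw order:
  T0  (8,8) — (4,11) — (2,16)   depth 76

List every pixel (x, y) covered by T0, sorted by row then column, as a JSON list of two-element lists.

T0:
  2·area = 14  (B↔C swapped to make it positive)
  edge (8, 8)→(2, 16): d=(-6,8) right/bottom  bias=-1
  edge (2, 16)→(4, 11): d=(2,-5) top-left  bias=+0
  edge (4, 11)→(8, 8): d=(4,-3) top-left  bias=+0
    (3,4)@(7, 9): e=[2,11,1] → #
    (2,5)@(5, 11): e=[6,5,3] → #
    (3,5)@(7, 11): e=[-10,15,9] → ·
    (2,6)@(5, 13): e=[-6,9,11] → ·
  covered (2 px):
    · · · ·
    · · · ·
    · · · ·
    · · · ·
    · · · #
    · · # ·
    · · · ·
    · · · ·
    · · · ·
    · · · ·

Answer: [[3,4],[2,5]]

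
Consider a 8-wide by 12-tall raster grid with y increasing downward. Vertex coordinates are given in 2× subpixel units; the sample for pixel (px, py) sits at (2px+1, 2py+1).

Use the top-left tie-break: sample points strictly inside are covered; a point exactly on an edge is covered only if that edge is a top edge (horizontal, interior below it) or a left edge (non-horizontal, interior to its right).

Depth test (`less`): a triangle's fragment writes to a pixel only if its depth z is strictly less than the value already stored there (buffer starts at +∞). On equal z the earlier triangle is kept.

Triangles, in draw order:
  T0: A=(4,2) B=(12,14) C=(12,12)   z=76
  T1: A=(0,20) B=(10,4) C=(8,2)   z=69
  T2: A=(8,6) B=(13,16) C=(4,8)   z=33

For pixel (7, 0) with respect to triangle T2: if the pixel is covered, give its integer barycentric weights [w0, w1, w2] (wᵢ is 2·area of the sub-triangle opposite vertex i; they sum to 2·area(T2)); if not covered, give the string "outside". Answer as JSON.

T0:
  2·area = 16  (B↔C swapped to make it positive)
  edge (4, 2)→(12, 12): d=(8,10) right/bottom  bias=-1
  edge (12, 12)→(12, 14): d=(0,2) right/bottom  bias=-1
  edge (12, 14)→(4, 2): d=(-8,-12) top-left  bias=+0
    (4,4)@(9, 9): e=[6,6,4] → #
    (5,4)@(11, 9): e=[-14,2,28] → ·
    (4,5)@(9, 11): e=[22,6,-12] → ·
    (5,5)@(11, 11): e=[2,2,12] → #
    (6,5)@(13, 11): e=[-18,-2,36] → ·
    (5,6)@(11, 13): e=[18,2,-4] → ·
  covered (2 px):
    · · · · · · · ·
    · · · · · · · ·
    · · · · · · · ·
    · · · · · · · ·
    · · · · # · · ·
    · · · · · # · ·
    · · · · · · · ·
    · · · · · · · ·
    · · · · · · · ·
    · · · · · · · ·
    · · · · · · · ·
    · · · · · · · ·
T1:
  2·area = 52  (B↔C swapped to make it positive)
  edge (0, 20)→(8, 2): d=(8,-18) top-left  bias=+0
  edge (8, 2)→(10, 4): d=(2,2) right/bottom  bias=-1
  edge (10, 4)→(0, 20): d=(-10,16) right/bottom  bias=-1
    (3,0)@(7, 1): e=[-26,0,78] → ·  [on edge]
    (4,1)@(9, 3): e=[26,0,26] → ·  [on edge]
    (3,2)@(7, 5): e=[6,8,38] → #
    (4,2)@(9, 5): e=[42,4,6] → #
    (5,2)@(11, 5): e=[78,0,-26] → ·  [on edge]
    (3,3)@(7, 7): e=[22,12,18] → #
    (4,3)@(9, 7): e=[58,8,-14] → ·
    (6,3)@(13, 7): e=[130,0,-78] → ·  [on edge]
    (2,4)@(5, 9): e=[2,20,30] → #
    (3,4)@(7, 9): e=[38,16,-2] → ·
    (7,4)@(15, 9): e=[182,0,-130] → ·  [on edge]
    (2,5)@(5, 11): e=[18,24,10] → #
  covered (6 px):
    · · · · · · · ·
    · · · · · · · ·
    · · · # # · · ·
    · · · # · · · ·
    · · # · · · · ·
    · · # · · · · ·
    · · · · · · · ·
    · # · · · · · ·
    · · · · · · · ·
    · · · · · · · ·
    · · · · · · · ·
    · · · · · · · ·
T2:
  2·area = 50
  edge (8, 6)→(13, 16): d=(5,10) right/bottom  bias=-1
  edge (13, 16)→(4, 8): d=(-9,-8) top-left  bias=+0
  edge (4, 8)→(8, 6): d=(4,-2) top-left  bias=+0
    (3,3)@(7, 7): e=[15,33,2] → #
    (4,3)@(9, 7): e=[-5,49,6] → ·
    (3,4)@(7, 9): e=[25,15,10] → #
    (4,4)@(9, 9): e=[5,31,14] → #
    (5,4)@(11, 9): e=[-15,47,18] → ·
    (3,5)@(7, 11): e=[35,-3,18] → ·
    (4,5)@(9, 11): e=[15,13,22] → #
    (5,5)@(11, 11): e=[-5,29,26] → ·
    (4,6)@(9, 13): e=[25,-5,30] → ·
    (5,6)@(11, 13): e=[5,11,34] → #
    (6,6)@(13, 13): e=[-15,27,38] → ·
    (5,7)@(11, 15): e=[15,-7,42] → ·
  covered (5 px):
    · · · · · · · ·
    · · · · · · · ·
    · · · · · · · ·
    · · · # · · · ·
    · · · # # · · ·
    · · · · # · · ·
    · · · · · # · ·
    · · · · · · · ·
    · · · · · · · ·
    · · · · · · · ·
    · · · · · · · ·
    · · · · · · · ·

Answer: "outside"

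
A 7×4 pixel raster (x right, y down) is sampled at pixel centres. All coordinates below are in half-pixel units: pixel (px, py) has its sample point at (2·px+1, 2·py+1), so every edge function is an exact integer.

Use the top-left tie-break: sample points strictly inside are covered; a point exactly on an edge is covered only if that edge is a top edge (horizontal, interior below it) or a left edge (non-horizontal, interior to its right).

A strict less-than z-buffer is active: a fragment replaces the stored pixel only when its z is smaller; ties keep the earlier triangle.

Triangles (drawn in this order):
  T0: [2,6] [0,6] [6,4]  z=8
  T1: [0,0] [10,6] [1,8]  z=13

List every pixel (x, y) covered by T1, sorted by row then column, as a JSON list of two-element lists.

T0:
  2·area = 4
  edge (2, 6)→(0, 6): d=(-2,0) right/bottom  bias=-1
  edge (0, 6)→(6, 4): d=(6,-2) top-left  bias=+0
  edge (6, 4)→(2, 6): d=(-4,2) right/bottom  bias=-1
    (4,1)@(9, 3): e=[6,0,-2] → ·  [on edge]
    (1,2)@(3, 5): e=[2,0,2] → █  [on edge]
    (2,2)@(5, 5): e=[2,4,-2] → ·
    (1,3)@(3, 7): e=[-2,12,-6] → ·
  covered (1 px):
    · · · · · · ·
    · · · · · · ·
    · █ · · · · ·
    · · · · · · ·
T1:
  2·area = 74
  edge (0, 0)→(10, 6): d=(10,6) right/bottom  bias=-1
  edge (10, 6)→(1, 8): d=(-9,2) right/bottom  bias=-1
  edge (1, 8)→(0, 0): d=(-1,-8) top-left  bias=+0
    (0,0)@(1, 1): e=[4,63,7] → █
    (1,0)@(3, 1): e=[-8,59,23] → ·
    (0,1)@(1, 3): e=[24,45,5] → █
    (1,1)@(3, 3): e=[12,41,21] → █
    (2,1)@(5, 3): e=[0,37,37] → ·  [on edge]
    (0,2)@(1, 5): e=[44,27,3] → █
    (2,2)@(5, 5): e=[20,19,35] → █
    (3,2)@(7, 5): e=[8,15,51] → █
    (4,2)@(9, 5): e=[-4,11,67] → ·
    (0,3)@(1, 7): e=[64,9,1] → █
    (3,3)@(7, 7): e=[28,-3,49] → ·
  covered (10 px):
    █ · · · · · ·
    █ █ · · · · ·
    █ █ █ █ · · ·
    █ █ █ · · · ·

Final: [[0,0],[0,1],[1,1],[0,2],[1,2],[2,2],[3,2],[0,3],[1,3],[2,3]]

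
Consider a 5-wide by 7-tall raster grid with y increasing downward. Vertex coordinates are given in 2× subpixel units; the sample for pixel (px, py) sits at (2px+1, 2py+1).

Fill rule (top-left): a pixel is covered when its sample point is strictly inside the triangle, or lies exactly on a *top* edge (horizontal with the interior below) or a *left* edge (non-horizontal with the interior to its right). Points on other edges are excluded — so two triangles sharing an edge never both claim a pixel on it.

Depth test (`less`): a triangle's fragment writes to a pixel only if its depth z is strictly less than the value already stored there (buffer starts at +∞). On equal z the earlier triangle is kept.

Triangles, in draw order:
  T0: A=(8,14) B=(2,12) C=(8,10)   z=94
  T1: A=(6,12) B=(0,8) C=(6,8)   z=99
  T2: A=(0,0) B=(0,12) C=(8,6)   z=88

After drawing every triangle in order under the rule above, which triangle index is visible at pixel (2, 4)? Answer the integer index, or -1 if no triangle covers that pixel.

T0:
  2·area = 24
  edge (8, 14)→(2, 12): d=(-6,-2) top-left  bias=+0
  edge (2, 12)→(8, 10): d=(6,-2) top-left  bias=+0
  edge (8, 10)→(8, 14): d=(0,4) right/bottom  bias=-1
    (2,5)@(5, 11): e=[12,0,12] → #  [on edge]
    (3,5)@(7, 11): e=[16,4,4] → #
    (4,5)@(9, 11): e=[20,8,-4] → ·
    (2,6)@(5, 13): e=[0,12,12] → #  [on edge]
    (4,6)@(9, 13): e=[8,20,-4] → ·
  covered (4 px):
    · · · · ·
    · · · · ·
    · · · · ·
    · · · · ·
    · · · · ·
    · · # # ·
    · · # # ·
T1:
  2·area = 24
  edge (6, 12)→(0, 8): d=(-6,-4) top-left  bias=+0
  edge (0, 8)→(6, 8): d=(6,0) top-left  bias=+0
  edge (6, 8)→(6, 12): d=(0,4) right/bottom  bias=-1
    (1,4)@(3, 9): e=[6,6,12] → #
    (2,4)@(5, 9): e=[14,6,4] → #
    (3,4)@(7, 9): e=[22,6,-4] → ·
    (1,5)@(3, 11): e=[-6,18,12] → ·
    (2,5)@(5, 11): e=[2,18,4] → #
    (3,5)@(7, 11): e=[10,18,-4] → ·
    (2,6)@(5, 13): e=[-10,30,4] → ·
  covered (3 px):
    · · · · ·
    · · · · ·
    · · · · ·
    · · · · ·
    · # # · ·
    · · # · ·
    · · · · ·
T2:
  2·area = 96  (B↔C swapped to make it positive)
  edge (0, 0)→(8, 6): d=(8,6) right/bottom  bias=-1
  edge (8, 6)→(0, 12): d=(-8,6) right/bottom  bias=-1
  edge (0, 12)→(0, 0): d=(0,-12) top-left  bias=+0
    (0,0)@(1, 1): e=[2,82,12] → #
    (1,0)@(3, 1): e=[-10,70,36] → ·
    (0,1)@(1, 3): e=[18,66,12] → #
    (1,1)@(3, 3): e=[6,54,36] → #
    (2,1)@(5, 3): e=[-6,42,60] → ·
    (0,2)@(1, 5): e=[34,50,12] → #
    (2,2)@(5, 5): e=[10,26,60] → #
    (3,2)@(7, 5): e=[-2,14,84] → ·
    (0,3)@(1, 7): e=[50,34,12] → #
    (3,3)@(7, 7): e=[14,-2,84] → ·
    (0,4)@(1, 9): e=[66,18,12] → #
    (2,4)@(5, 9): e=[42,-6,60] → ·
  covered (12 px):
    # · · · ·
    # # · · ·
    # # # · ·
    # # # · ·
    # # · · ·
    # · · · ·
    · · · · ·

Z-buffer (winner per pixel, '.' = empty):
  2 . . . .
  2 2 . . .
  2 2 2 . .
  2 2 2 . .
  2 2 1 . .
  2 . 0 0 .
  . . 0 0 .

Answer: 1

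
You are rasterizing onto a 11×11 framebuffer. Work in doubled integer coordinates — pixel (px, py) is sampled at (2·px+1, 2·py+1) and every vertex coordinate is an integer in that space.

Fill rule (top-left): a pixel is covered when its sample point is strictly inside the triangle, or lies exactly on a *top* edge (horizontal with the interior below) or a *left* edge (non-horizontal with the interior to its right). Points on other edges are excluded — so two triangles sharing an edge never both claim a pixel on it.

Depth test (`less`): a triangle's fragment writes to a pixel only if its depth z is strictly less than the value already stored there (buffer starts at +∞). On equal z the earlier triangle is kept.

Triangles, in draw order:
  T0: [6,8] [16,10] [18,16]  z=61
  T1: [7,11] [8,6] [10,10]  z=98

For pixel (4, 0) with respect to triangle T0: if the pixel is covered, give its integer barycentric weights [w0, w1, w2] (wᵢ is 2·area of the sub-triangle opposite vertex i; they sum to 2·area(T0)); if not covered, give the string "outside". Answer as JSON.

T0:
  2·area = 56
  edge (6, 8)→(16, 10): d=(10,2) right/bottom  bias=-1
  edge (16, 10)→(18, 16): d=(2,6) right/bottom  bias=-1
  edge (18, 16)→(6, 8): d=(-12,-8) top-left  bias=+0
    (6,0)@(13, 1): e=[-84,0,140] → .  [on edge]
    (0,3)@(1, 7): e=[0,84,-28] → .  [on edge]
    (7,3)@(15, 7): e=[-28,0,84] → .  [on edge]
    (4,4)@(9, 9): e=[4,40,12] → X
    (5,4)@(11, 9): e=[0,28,28] → .  [on edge]
    (4,5)@(9, 11): e=[24,44,-12] → .
    (5,5)@(11, 11): e=[20,32,4] → X
    (6,5)@(13, 11): e=[16,20,20] → X
    (7,5)@(15, 11): e=[12,8,36] → X
    (8,5)@(17, 11): e=[8,-4,52] → .
    (10,5)@(21, 11): e=[0,-28,84] → .  [on edge]
    (5,6)@(11, 13): e=[40,36,-20] → .
    (8,6)@(17, 13): e=[28,0,28] → .  [on edge]
    (9,9)@(19, 19): e=[84,0,-28] → .  [on edge]
  covered (6 px):
    . . . . . . . . . . .
    . . . . . . . . . . .
    . . . . . . . . . . .
    . . . . . . . . . . .
    . . . . X . . . . . .
    . . . . . X X X . . .
    . . . . . . . X . . .
    . . . . . . . . X . .
    . . . . . . . . . . .
    . . . . . . . . . . .
    . . . . . . . . . . .
T1:
  2·area = 14
  edge (7, 11)→(8, 6): d=(1,-5) top-left  bias=+0
  edge (8, 6)→(10, 10): d=(2,4) right/bottom  bias=-1
  edge (10, 10)→(7, 11): d=(-3,1) right/bottom  bias=-1
    (4,0)@(9, 1): e=[0,-14,28] → .  [on edge]
    (9,3)@(19, 7): e=[56,-42,0] → .  [on edge]
    (4,4)@(9, 9): e=[8,2,4] → X
    (5,4)@(11, 9): e=[18,-6,2] → .
    (6,4)@(13, 9): e=[28,-14,0] → .  [on edge]
    (3,5)@(7, 11): e=[0,14,0] → .  [on edge]
    (4,5)@(9, 11): e=[10,6,-2] → .
    (0,6)@(1, 13): e=[-28,42,0] → .  [on edge]
    (2,10)@(5, 21): e=[0,42,-28] → .  [on edge]
  covered (1 px):
    . . . . . . . . . . .
    . . . . . . . . . . .
    . . . . . . . . . . .
    . . . . . . . . . . .
    . . . . X . . . . . .
    . . . . . . . . . . .
    . . . . . . . . . . .
    . . . . . . . . . . .
    . . . . . . . . . . .
    . . . . . . . . . . .
    . . . . . . . . . . .

Result: "outside"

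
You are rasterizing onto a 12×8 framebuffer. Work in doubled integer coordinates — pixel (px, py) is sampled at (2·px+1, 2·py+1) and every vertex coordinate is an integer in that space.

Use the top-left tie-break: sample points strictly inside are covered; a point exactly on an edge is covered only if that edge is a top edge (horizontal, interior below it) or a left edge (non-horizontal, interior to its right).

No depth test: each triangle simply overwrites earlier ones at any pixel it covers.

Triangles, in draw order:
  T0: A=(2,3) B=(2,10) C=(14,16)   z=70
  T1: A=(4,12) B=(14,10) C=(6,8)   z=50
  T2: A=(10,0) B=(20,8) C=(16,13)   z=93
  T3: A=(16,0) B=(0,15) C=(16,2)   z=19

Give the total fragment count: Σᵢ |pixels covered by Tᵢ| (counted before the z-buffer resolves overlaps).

T0:
  2·area = 84  (B↔C swapped to make it positive)
  edge (2, 3)→(14, 16): d=(12,13) right/bottom  bias=-1
  edge (14, 16)→(2, 10): d=(-12,-6) top-left  bias=+0
  edge (2, 10)→(2, 3): d=(0,-7) top-left  bias=+0
    (1,2)@(3, 5): e=[11,66,7] → X
    (2,2)@(5, 5): e=[-15,78,21] → .
    (1,3)@(3, 7): e=[35,42,7] → X
    (2,3)@(5, 7): e=[9,54,21] → X
    (3,3)@(7, 7): e=[-17,66,35] → .
    (1,4)@(3, 9): e=[59,18,7] → X
    (3,4)@(7, 9): e=[7,42,35] → X
    (4,4)@(9, 9): e=[-19,54,49] → .
    (1,5)@(3, 11): e=[83,-6,7] → .
    (2,5)@(5, 11): e=[57,6,21] → X
    (4,5)@(9, 11): e=[5,30,49] → X
    (5,5)@(11, 11): e=[-21,42,63] → .
  covered (12 px):
    . . . . . . . . . . . .
    . . . . . . . . . . . .
    . X . . . . . . . . . .
    . X X . . . . . . . . .
    . X X X . . . . . . . .
    . . X X X . . . . . . .
    . . . . X X . . . . . .
    . . . . . . X . . . . .
T1:
  2·area = 36  (B↔C swapped to make it positive)
  edge (4, 12)→(6, 8): d=(2,-4) top-left  bias=+0
  edge (6, 8)→(14, 10): d=(8,2) right/bottom  bias=-1
  edge (14, 10)→(4, 12): d=(-10,2) right/bottom  bias=-1
    (3,4)@(7, 9): e=[6,6,24] → X
    (4,4)@(9, 9): e=[14,2,20] → X
    (5,4)@(11, 9): e=[22,-2,16] → .
    (9,4)@(19, 9): e=[54,-18,0] → .  [on edge]
    (2,5)@(5, 11): e=[2,26,8] → X
    (4,5)@(9, 11): e=[18,18,0] → .  [on edge]
    (2,6)@(5, 13): e=[6,42,-12] → .
    (3,6)@(7, 13): e=[14,38,-16] → .
  covered (4 px):
    . . . . . . . . . . . .
    . . . . . . . . . . . .
    . . . . . . . . . . . .
    . . . . . . . . . . . .
    . . . X X . . . . . . .
    . . X X . . . . . . . .
    . . . . . . . . . . . .
    . . . . . . . . . . . .
T2:
  2·area = 82
  edge (10, 0)→(20, 8): d=(10,8) right/bottom  bias=-1
  edge (20, 8)→(16, 13): d=(-4,5) right/bottom  bias=-1
  edge (16, 13)→(10, 0): d=(-6,-13) top-left  bias=+0
    (5,0)@(11, 1): e=[2,73,7] → X
    (6,0)@(13, 1): e=[-14,63,33] → .
    (5,1)@(11, 3): e=[22,65,-5] → .
    (6,1)@(13, 3): e=[6,55,21] → X
    (7,1)@(15, 3): e=[-10,45,47] → .
    (6,2)@(13, 5): e=[26,47,9] → X
    (7,2)@(15, 5): e=[10,37,35] → X
    (8,2)@(17, 5): e=[-6,27,61] → .
    (6,3)@(13, 7): e=[46,39,-3] → .
    (7,3)@(15, 7): e=[30,29,23] → X
    (8,3)@(17, 7): e=[14,19,49] → X
    (9,3)@(19, 7): e=[-2,9,75] → .
  covered (10 px):
    . . . . . X . . . . . .
    . . . . . . X . . . . .
    . . . . . . X X . . . .
    . . . . . . . X X . . .
    . . . . . . . X X X . .
    . . . . . . . . X . . .
    . . . . . . . . . . . .
    . . . . . . . . . . . .
T3:
  2·area = 32  (B↔C swapped to make it positive)
  edge (16, 0)→(16, 2): d=(0,2) right/bottom  bias=-1
  edge (16, 2)→(0, 15): d=(-16,13) right/bottom  bias=-1
  edge (0, 15)→(16, 0): d=(16,-15) top-left  bias=+0
    (7,0)@(15, 1): e=[2,29,1] → X
    (8,0)@(17, 1): e=[-2,3,31] → .
    (6,1)@(13, 3): e=[6,23,3] → X
    (7,1)@(15, 3): e=[2,-3,33] → .
    (5,2)@(11, 5): e=[10,17,5] → X
    (6,2)@(13, 5): e=[6,-9,35] → .
    (4,3)@(9, 7): e=[14,11,7] → X
    (5,3)@(11, 7): e=[10,-15,37] → .
    (3,4)@(7, 9): e=[18,5,9] → X
    (4,4)@(9, 9): e=[14,-21,39] → .
    (3,5)@(7, 11): e=[18,-27,41] → .
  covered (5 px):
    . . . . . . . X . . . .
    . . . . . . X . . . . .
    . . . . . X . . . . . .
    . . . . X . . . . . . .
    . . . X . . . . . . . .
    . . . . . . . . . . . .
    . . . . . . . . . . . .
    . . . . . . . . . . . .

Result: 31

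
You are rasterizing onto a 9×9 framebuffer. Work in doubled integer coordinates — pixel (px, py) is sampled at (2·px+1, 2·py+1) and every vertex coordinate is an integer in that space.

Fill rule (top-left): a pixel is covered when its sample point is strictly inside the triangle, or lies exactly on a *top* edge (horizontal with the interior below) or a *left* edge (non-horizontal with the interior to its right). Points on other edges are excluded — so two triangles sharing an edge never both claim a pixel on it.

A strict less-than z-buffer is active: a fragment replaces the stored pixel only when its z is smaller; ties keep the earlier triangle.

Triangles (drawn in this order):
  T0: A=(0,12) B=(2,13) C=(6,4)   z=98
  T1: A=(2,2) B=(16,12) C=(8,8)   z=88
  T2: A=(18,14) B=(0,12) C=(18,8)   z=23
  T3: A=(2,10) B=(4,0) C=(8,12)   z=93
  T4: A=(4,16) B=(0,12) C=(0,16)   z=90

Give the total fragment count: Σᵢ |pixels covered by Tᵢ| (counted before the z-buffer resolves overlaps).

T0:
  2·area = 22  (B↔C swapped to make it positive)
  edge (0, 12)→(6, 4): d=(6,-8) top-left  bias=+0
  edge (6, 4)→(2, 13): d=(-4,9) right/bottom  bias=-1
  edge (2, 13)→(0, 12): d=(-2,-1) top-left  bias=+0
    (1,4)@(3, 9): e=[6,7,9] → X
    (2,4)@(5, 9): e=[22,-11,11] → .
    (0,5)@(1, 11): e=[2,17,3] → X
    (1,5)@(3, 11): e=[18,-1,5] → .
    (0,6)@(1, 13): e=[14,9,-1] → .
  covered (2 px):
    . . . . . . . . .
    . . . . . . . . .
    . . . . . . . . .
    . . . . . . . . .
    . X . . . . . . .
    X . . . . . . . .
    . . . . . . . . .
    . . . . . . . . .
    . . . . . . . . .
T1:
  2·area = 24
  edge (2, 2)→(16, 12): d=(14,10) right/bottom  bias=-1
  edge (16, 12)→(8, 8): d=(-8,-4) top-left  bias=+0
  edge (8, 8)→(2, 2): d=(-6,-6) top-left  bias=+0
    (0,0)@(1, 1): e=[-4,28,0] → .  [on edge]
    (1,1)@(3, 3): e=[4,20,0] → X  [on edge]
    (2,1)@(5, 3): e=[-16,28,12] → .
    (1,2)@(3, 5): e=[32,4,-12] → .
    (2,2)@(5, 5): e=[12,12,0] → X  [on edge]
    (3,2)@(7, 5): e=[-8,20,12] → .
    (2,3)@(5, 7): e=[40,-4,-12] → .
    (3,3)@(7, 7): e=[20,4,0] → X  [on edge]
    (4,3)@(9, 7): e=[0,12,12] → .  [on edge]
    (3,4)@(7, 9): e=[48,-12,-12] → .
    (4,4)@(9, 9): e=[28,-4,0] → .  [on edge]
    (5,4)@(11, 9): e=[8,4,12] → X
    (5,5)@(11, 11): e=[36,-12,0] → .  [on edge]
    (6,6)@(13, 13): e=[44,-20,0] → .  [on edge]
    (7,7)@(15, 15): e=[52,-28,0] → .  [on edge]
    (8,8)@(17, 17): e=[60,-36,0] → .  [on edge]
  covered (4 px):
    . . . . . . . . .
    . X . . . . . . .
    . . X . . . . . .
    . . . X . . . . .
    . . . . . X . . .
    . . . . . . . . .
    . . . . . . . . .
    . . . . . . . . .
    . . . . . . . . .
T2:
  2·area = 108
  edge (18, 14)→(0, 12): d=(-18,-2) top-left  bias=+0
  edge (0, 12)→(18, 8): d=(18,-4) top-left  bias=+0
  edge (18, 8)→(18, 14): d=(0,6) right/bottom  bias=-1
    (7,4)@(15, 9): e=[84,6,18] → X
    (8,4)@(17, 9): e=[88,14,6] → X
    (2,5)@(5, 11): e=[28,2,78] → X
    (3,5)@(7, 11): e=[32,10,66] → X
    (4,5)@(9, 11): e=[36,18,54] → X
    (5,5)@(11, 11): e=[40,26,42] → X
    (6,5)@(13, 11): e=[44,34,30] → X
    (2,6)@(5, 13): e=[-8,38,78] → .
    (3,6)@(7, 13): e=[-4,46,66] → .
    (4,6)@(9, 13): e=[0,54,54] → X  [on edge]
    (4,7)@(9, 15): e=[-36,90,54] → .
    (5,7)@(11, 15): e=[-32,98,42] → .
  covered (14 px):
    . . . . . . . . .
    . . . . . . . . .
    . . . . . . . . .
    . . . . . . . . .
    . . . . . . . X X
    . . X X X X X X X
    . . . . X X X X X
    . . . . . . . . .
    . . . . . . . . .
T3:
  2·area = 64
  edge (2, 10)→(4, 0): d=(2,-10) top-left  bias=+0
  edge (4, 0)→(8, 12): d=(4,12) right/bottom  bias=-1
  edge (8, 12)→(2, 10): d=(-6,-2) top-left  bias=+0
    (2,1)@(5, 3): e=[16,0,48] → .  [on edge]
    (1,2)@(3, 5): e=[0,32,32] → X  [on edge]
    (2,2)@(5, 5): e=[20,8,36] → X
    (3,2)@(7, 5): e=[40,-16,40] → .
    (1,3)@(3, 7): e=[4,40,20] → X
    (3,3)@(7, 7): e=[44,-8,28] → .
    (1,4)@(3, 9): e=[8,48,8] → X
    (3,4)@(7, 9): e=[48,0,16] → .  [on edge]
    (1,5)@(3, 11): e=[12,56,-4] → .
    (2,5)@(5, 11): e=[32,32,0] → X  [on edge]
    (3,5)@(7, 11): e=[52,8,4] → X
    (4,5)@(9, 11): e=[72,-16,8] → .
    (5,6)@(11, 13): e=[96,-32,0] → .  [on edge]
    (0,7)@(1, 15): e=[0,96,-32] → .  [on edge]
    (4,7)@(9, 15): e=[80,0,-16] → .  [on edge]
    (8,7)@(17, 15): e=[160,-96,0] → .  [on edge]
  covered (8 px):
    . . . . . . . . .
    . . . . . . . . .
    . X X . . . . . .
    . X X . . . . . .
    . X X . . . . . .
    . . X X . . . . .
    . . . . . . . . .
    . . . . . . . . .
    . . . . . . . . .
T4:
  2·area = 16  (B↔C swapped to make it positive)
  edge (4, 16)→(0, 16): d=(-4,0) right/bottom  bias=-1
  edge (0, 16)→(0, 12): d=(0,-4) top-left  bias=+0
  edge (0, 12)→(4, 16): d=(4,4) right/bottom  bias=-1
    (0,6)@(1, 13): e=[12,4,0] → .  [on edge]
    (0,7)@(1, 15): e=[4,4,8] → X
    (1,7)@(3, 15): e=[4,12,0] → .  [on edge]
    (0,8)@(1, 17): e=[-4,4,16] → .
    (2,8)@(5, 17): e=[-4,20,0] → .  [on edge]
  covered (1 px):
    . . . . . . . . .
    . . . . . . . . .
    . . . . . . . . .
    . . . . . . . . .
    . . . . . . . . .
    . . . . . . . . .
    . . . . . . . . .
    X . . . . . . . .
    . . . . . . . . .

Result: 29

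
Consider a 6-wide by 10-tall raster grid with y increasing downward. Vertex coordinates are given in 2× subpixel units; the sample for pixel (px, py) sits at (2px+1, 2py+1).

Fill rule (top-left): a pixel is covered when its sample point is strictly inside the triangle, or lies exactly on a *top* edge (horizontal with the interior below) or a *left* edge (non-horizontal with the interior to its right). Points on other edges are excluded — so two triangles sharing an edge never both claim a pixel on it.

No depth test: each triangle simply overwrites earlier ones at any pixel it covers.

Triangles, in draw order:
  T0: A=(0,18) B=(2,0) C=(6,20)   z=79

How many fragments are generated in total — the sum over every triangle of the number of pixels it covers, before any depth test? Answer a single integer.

T0:
  2·area = 112
  edge (0, 18)→(2, 0): d=(2,-18) top-left  bias=+0
  edge (2, 0)→(6, 20): d=(4,20) right/bottom  bias=-1
  edge (6, 20)→(0, 18): d=(-6,-2) top-left  bias=+0
    (1,2)@(3, 5): e=[28,0,84] → ·  [on edge]
    (1,3)@(3, 7): e=[32,8,72] → #
    (2,3)@(5, 7): e=[68,-32,76] → ·
    (0,4)@(1, 9): e=[0,56,56] → #  [on edge]
    (2,4)@(5, 9): e=[72,-24,64] → ·
    (0,5)@(1, 11): e=[4,64,44] → #
    (2,5)@(5, 11): e=[76,-16,52] → ·
    (0,6)@(1, 13): e=[8,72,32] → #
    (2,6)@(5, 13): e=[80,-8,40] → ·
    (0,7)@(1, 15): e=[12,80,20] → #
    (2,7)@(5, 15): e=[84,0,28] → ·  [on edge]
    (0,8)@(1, 17): e=[16,88,8] → #
    (1,9)@(3, 19): e=[56,56,0] → #  [on edge]
  covered (14 px):
    · · · · · ·
    · · · · · ·
    · · · · · ·
    · # · · · ·
    # # · · · ·
    # # · · · ·
    # # · · · ·
    # # · · · ·
    # # # · · ·
    · # # · · ·

Answer: 14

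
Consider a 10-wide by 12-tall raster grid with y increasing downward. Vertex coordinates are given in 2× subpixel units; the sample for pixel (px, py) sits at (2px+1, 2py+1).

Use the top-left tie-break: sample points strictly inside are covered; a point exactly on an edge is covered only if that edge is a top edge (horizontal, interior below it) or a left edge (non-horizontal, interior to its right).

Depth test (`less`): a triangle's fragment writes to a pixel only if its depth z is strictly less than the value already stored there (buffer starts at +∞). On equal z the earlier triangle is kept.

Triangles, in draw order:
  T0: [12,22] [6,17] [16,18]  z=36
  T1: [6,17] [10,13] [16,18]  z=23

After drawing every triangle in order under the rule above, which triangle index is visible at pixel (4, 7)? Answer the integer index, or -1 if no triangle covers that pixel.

T0:
  2·area = 44
  edge (12, 22)→(6, 17): d=(-6,-5) top-left  bias=+0
  edge (6, 17)→(16, 18): d=(10,1) right/bottom  bias=-1
  edge (16, 18)→(12, 22): d=(-4,4) right/bottom  bias=-1
    (9,7)@(19, 15): e=[77,-33,0] → ·  [on edge]
    (8,8)@(17, 17): e=[55,-11,0] → ·  [on edge]
    (4,9)@(9, 19): e=[3,17,24] → #
    (5,9)@(11, 19): e=[13,15,16] → #
    (6,9)@(13, 19): e=[23,13,8] → #
    (7,9)@(15, 19): e=[33,11,0] → ·  [on edge]
    (4,10)@(9, 21): e=[-9,37,16] → ·
    (5,10)@(11, 21): e=[1,35,8] → #
    (6,10)@(13, 21): e=[11,33,0] → ·  [on edge]
    (5,11)@(11, 23): e=[-11,55,0] → ·  [on edge]
  covered (4 px):
    · · · · · · · · · ·
    · · · · · · · · · ·
    · · · · · · · · · ·
    · · · · · · · · · ·
    · · · · · · · · · ·
    · · · · · · · · · ·
    · · · · · · · · · ·
    · · · · · · · · · ·
    · · · · · · · · · ·
    · · · · # # # · · ·
    · · · · · # · · · ·
    · · · · · · · · · ·
T1:
  2·area = 44
  edge (6, 17)→(10, 13): d=(4,-4) top-left  bias=+0
  edge (10, 13)→(16, 18): d=(6,5) right/bottom  bias=-1
  edge (16, 18)→(6, 17): d=(-10,-1) top-left  bias=+0
    (4,7)@(9, 15): e=[4,17,23] → #
    (5,7)@(11, 15): e=[12,7,25] → #
    (6,7)@(13, 15): e=[20,-3,27] → ·
    (3,8)@(7, 17): e=[4,39,1] → #
    (6,8)@(13, 17): e=[28,9,7] → #
    (7,8)@(15, 17): e=[36,-1,9] → ·
    (3,9)@(7, 19): e=[12,51,-19] → ·
    (4,9)@(9, 19): e=[20,41,-17] → ·
    (5,9)@(11, 19): e=[28,31,-15] → ·
    (6,9)@(13, 19): e=[36,21,-13] → ·
  covered (6 px):
    · · · · · · · · · ·
    · · · · · · · · · ·
    · · · · · · · · · ·
    · · · · · · · · · ·
    · · · · · · · · · ·
    · · · · · · · · · ·
    · · · · · · · · · ·
    · · · · # # · · · ·
    · · · # # # # · · ·
    · · · · · · · · · ·
    · · · · · · · · · ·
    · · · · · · · · · ·

Z-buffer (winner per pixel, '.' = empty):
  . . . . . . . . . .
  . . . . . . . . . .
  . . . . . . . . . .
  . . . . . . . . . .
  . . . . . . . . . .
  . . . . . . . . . .
  . . . . . . . . . .
  . . . . 1 1 . . . .
  . . . 1 1 1 1 . . .
  . . . . 0 0 0 . . .
  . . . . . 0 . . . .
  . . . . . . . . . .

Result: 1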